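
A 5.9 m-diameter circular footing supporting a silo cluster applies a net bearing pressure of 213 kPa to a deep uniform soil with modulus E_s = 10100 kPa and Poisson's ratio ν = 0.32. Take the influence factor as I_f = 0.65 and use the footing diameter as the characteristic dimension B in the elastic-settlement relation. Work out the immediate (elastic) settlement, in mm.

Immediate (elastic) settlement: S_e = q·B·(1−ν²)/E_s · I_f.
S_e = 213 × 5.9 × (1 − 0.32²) / 10100 × 0.65
    = 213 × 5.9 × 0.8976 / 10100 × 0.65
    = 0.07259 m = 72.59 mm

S_e ≈ 72.6 mm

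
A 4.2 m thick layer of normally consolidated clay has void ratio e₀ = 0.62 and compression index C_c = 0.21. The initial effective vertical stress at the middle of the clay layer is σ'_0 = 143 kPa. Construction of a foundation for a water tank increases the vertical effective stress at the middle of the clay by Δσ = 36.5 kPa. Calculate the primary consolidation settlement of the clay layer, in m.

Final effective stress: σ'_f = σ'_0 + Δσ = 143 + 36.5 = 179.5 kPa.
Normally consolidated clay, so the full stress increment lies on the virgin compression line:
S_c = C_c·H/(1+e₀)·log₁₀(σ'_f/σ'_0) = 0.21×4.2/(1+0.62)×log₁₀(179.5/143)
    = 0.54444 × 0.098728 = 0.05375 m

S_c ≈ 0.0538 m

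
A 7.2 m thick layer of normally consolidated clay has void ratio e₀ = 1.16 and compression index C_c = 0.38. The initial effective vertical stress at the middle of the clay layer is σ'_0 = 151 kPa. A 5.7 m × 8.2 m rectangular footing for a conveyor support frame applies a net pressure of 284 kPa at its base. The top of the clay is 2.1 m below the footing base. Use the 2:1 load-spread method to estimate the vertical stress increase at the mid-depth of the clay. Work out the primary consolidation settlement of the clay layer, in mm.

S_c ≈ 243 mm

Mid-depth of clay below the footing base: z = 2.1 + 7.2/2 = 5.7 m.
Stress increase at mid-clay by the 2:1 spreading method:
Δσ = qBL/((B+z)(L+z)) = 284×5.7×8.2/((5.7+5.7)(8.2+5.7)) = 83.77 kPa
Final effective stress: σ'_f = σ'_0 + Δσ = 151 + 83.77 = 234.77 kPa.
Normally consolidated clay, so the full stress increment lies on the virgin compression line:
S_c = C_c·H/(1+e₀)·log₁₀(σ'_f/σ'_0) = 0.38×7.2/(1+1.16)×log₁₀(234.77/151)
    = 1.2667 × 0.19167 = 0.2428 m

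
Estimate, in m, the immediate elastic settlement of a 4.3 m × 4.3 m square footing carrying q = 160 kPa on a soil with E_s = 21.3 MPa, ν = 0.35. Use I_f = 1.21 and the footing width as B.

S_e ≈ 0.0343 m

Immediate (elastic) settlement: S_e = q·B·(1−ν²)/E_s · I_f.
E_s = 21.3 MPa = 21300 kPa.
S_e = 160 × 4.3 × (1 − 0.35²) / 21300 × 1.21
    = 160 × 4.3 × 0.8775 / 21300 × 1.21
    = 0.0343 m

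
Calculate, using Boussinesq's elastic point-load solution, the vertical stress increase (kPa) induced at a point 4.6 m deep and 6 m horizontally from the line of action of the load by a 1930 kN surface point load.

Boussinesq vertical stress below a point load on an elastic half-space:
Δσ_z = 3P/(2πz²) · [1 + (r/z)²]^(−5/2)
r/z = 6/4.6 = 1.3043; [1+(r/z)²]^(−5/2) = 0.083379.
Δσ_z = 3×1930/(2π×4.6²) × 0.083379 = 43.549 × 0.083379 = 3.631 kPa

Δσ_z ≈ 3.63 kPa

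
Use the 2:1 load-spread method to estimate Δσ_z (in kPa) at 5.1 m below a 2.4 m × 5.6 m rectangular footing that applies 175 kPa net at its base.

By the 2:1 method the load spreads at 1 horizontal : 2 vertical, so at depth z the loaded area has grown by z in each plan dimension:
Δσ = qBL/((B+z)(L+z)) = 175×2.4×5.6/((2.4+5.1)(5.6+5.1)) = 29.308 kPa

Δσ_z ≈ 29.3 kPa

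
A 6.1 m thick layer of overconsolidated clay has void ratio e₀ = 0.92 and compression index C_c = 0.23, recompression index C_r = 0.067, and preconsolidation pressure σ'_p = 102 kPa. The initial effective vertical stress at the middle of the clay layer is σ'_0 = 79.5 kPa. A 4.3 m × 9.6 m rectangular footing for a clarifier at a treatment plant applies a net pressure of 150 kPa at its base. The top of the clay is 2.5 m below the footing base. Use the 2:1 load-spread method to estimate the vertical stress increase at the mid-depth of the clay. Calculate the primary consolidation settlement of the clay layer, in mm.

S_c ≈ 77.2 mm

Mid-depth of clay below the footing base: z = 2.5 + 6.1/2 = 5.55 m.
Stress increase at mid-clay by the 2:1 spreading method:
Δσ = qBL/((B+z)(L+z)) = 150×4.3×9.6/((4.3+5.55)(9.6+5.55)) = 41.494 kPa
Final effective stress: σ'_f = 79.5 + 41.494 = 120.99 kPa.
σ'_f = 120.99 > σ'_p = 102 kPa, so the stress path crosses the preconsolidation pressure — recompression up to σ'_p, then virgin compression beyond:
S_c = H/(1+e₀)·[C_r·log₁₀(σ'_p/σ'_0) + C_c·log₁₀(σ'_f/σ'_p)]
    = 6.1/1.92 × [0.067×log₁₀(102/79.5) + 0.23×log₁₀(120.99/102)]
    = 3.1771 × [0.0072516 + 0.017054] = 0.07722 m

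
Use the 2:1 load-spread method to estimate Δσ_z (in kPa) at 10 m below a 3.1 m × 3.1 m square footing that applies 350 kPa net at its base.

Δσ_z ≈ 19.6 kPa

By the 2:1 method the load spreads at 1 horizontal : 2 vertical, so at depth z the loaded area has grown by z in each plan dimension:
Δσ = qBL/((B+z)(L+z)) = 350×3.1×3.1/((3.1+10)(3.1+10)) = 19.6 kPa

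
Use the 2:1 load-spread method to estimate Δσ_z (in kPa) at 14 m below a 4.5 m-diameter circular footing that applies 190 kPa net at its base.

By the 2:1 method the load spreads at 1 horizontal : 2 vertical, so at depth z the loaded area has grown by z in each plan dimension:
Δσ ≈ qD²/(D+z)² = 190×4.5²/(4.5+14)² = 11.242 kPa

Δσ_z ≈ 11.2 kPa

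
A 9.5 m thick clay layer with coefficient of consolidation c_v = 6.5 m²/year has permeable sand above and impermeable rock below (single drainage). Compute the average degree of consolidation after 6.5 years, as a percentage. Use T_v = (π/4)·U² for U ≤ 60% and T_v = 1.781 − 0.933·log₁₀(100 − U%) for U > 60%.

Drainage path length: H_d = H = 9.5 m (single drainage).
T_v = c_v·t/H_d² = 6.5×6.5/9.5² = 0.46814.
T_v = 0.46814 corresponds to the U > 60% branch:
U = 1 − 10^((1.781 − T_v)/0.933)/100 = 0.7446

U ≈ 74.5 %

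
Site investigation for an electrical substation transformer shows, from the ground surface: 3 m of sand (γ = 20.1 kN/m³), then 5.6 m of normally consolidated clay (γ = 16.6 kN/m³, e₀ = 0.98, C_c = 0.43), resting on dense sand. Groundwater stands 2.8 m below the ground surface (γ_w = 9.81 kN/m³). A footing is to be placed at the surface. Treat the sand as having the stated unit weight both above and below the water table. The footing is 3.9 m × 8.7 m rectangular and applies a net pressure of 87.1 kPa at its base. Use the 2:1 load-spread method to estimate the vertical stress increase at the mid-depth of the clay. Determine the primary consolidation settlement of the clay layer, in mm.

S_c ≈ 127 mm

Mid-depth of clay below the ground surface: z = 3 + 5.6/2 = 5.8 m.
Total vertical stress at mid-clay: σ_v = 20.1×3 + 16.6×2.8 = 106.78 kPa.
Pore pressure: u = 9.81×(5.8 − 2.8) = 29.43 kPa.
Initial effective stress: σ'_0 = σ_v − u = 106.78 − 29.43 = 77.35 kPa.
Stress increase at mid-clay by the 2:1 spreading method:
Δσ = qBL/((B+z)(L+z)) = 87.1×3.9×8.7/((3.9+5.8)(8.7+5.8)) = 21.012 kPa
Final effective stress: σ'_f = σ'_0 + Δσ = 77.35 + 21.012 = 98.362 kPa.
Normally consolidated clay, so the full stress increment lies on the virgin compression line:
S_c = C_c·H/(1+e₀)·log₁₀(σ'_f/σ'_0) = 0.43×5.6/(1+0.98)×log₁₀(98.362/77.35)
    = 1.2162 × 0.10437 = 0.1269 m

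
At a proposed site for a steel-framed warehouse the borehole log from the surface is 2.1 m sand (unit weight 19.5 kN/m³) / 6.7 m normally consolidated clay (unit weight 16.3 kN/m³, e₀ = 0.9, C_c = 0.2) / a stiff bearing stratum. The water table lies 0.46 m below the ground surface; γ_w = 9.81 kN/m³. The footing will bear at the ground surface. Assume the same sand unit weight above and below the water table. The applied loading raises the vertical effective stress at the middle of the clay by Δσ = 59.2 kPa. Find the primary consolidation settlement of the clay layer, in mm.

Mid-depth of clay below the ground surface: z = 2.1 + 6.7/2 = 5.45 m.
Total vertical stress at mid-clay: σ_v = 19.5×2.1 + 16.3×3.35 = 95.555 kPa.
Pore pressure: u = 9.81×(5.45 − 0.46) = 48.952 kPa.
Initial effective stress: σ'_0 = σ_v − u = 95.555 − 48.952 = 46.603 kPa.
Final effective stress: σ'_f = σ'_0 + Δσ = 46.603 + 59.2 = 105.8 kPa.
Normally consolidated clay, so the full stress increment lies on the virgin compression line:
S_c = C_c·H/(1+e₀)·log₁₀(σ'_f/σ'_0) = 0.2×6.7/(1+0.9)×log₁₀(105.8/46.603)
    = 0.70526 × 0.35607 = 0.2511 m

S_c ≈ 251 mm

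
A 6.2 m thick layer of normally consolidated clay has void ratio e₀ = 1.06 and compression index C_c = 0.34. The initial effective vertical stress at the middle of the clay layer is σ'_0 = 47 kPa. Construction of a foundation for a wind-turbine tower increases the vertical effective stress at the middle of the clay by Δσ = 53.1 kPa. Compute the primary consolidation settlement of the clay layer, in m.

Final effective stress: σ'_f = σ'_0 + Δσ = 47 + 53.1 = 100.1 kPa.
Normally consolidated clay, so the full stress increment lies on the virgin compression line:
S_c = C_c·H/(1+e₀)·log₁₀(σ'_f/σ'_0) = 0.34×6.2/(1+1.06)×log₁₀(100.1/47)
    = 1.0233 × 0.32834 = 0.336 m

S_c ≈ 0.336 m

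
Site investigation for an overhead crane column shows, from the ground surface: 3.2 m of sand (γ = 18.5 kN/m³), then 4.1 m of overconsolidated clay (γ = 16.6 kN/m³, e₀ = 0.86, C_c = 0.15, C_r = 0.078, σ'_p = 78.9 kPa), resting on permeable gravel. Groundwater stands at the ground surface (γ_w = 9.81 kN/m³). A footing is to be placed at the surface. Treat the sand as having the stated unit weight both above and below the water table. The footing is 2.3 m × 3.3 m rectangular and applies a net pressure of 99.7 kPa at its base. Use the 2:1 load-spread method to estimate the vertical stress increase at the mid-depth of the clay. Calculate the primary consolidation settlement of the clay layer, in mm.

Mid-depth of clay below the ground surface: z = 3.2 + 4.1/2 = 5.25 m.
Total vertical stress at mid-clay: σ_v = 18.5×3.2 + 16.6×2.05 = 93.23 kPa.
Pore pressure: u = 9.81×(5.25 − 0) = 51.503 kPa.
Initial effective stress: σ'_0 = σ_v − u = 93.23 − 51.503 = 41.727 kPa.
Stress increase at mid-clay by the 2:1 spreading method:
Δσ = qBL/((B+z)(L+z)) = 99.7×2.3×3.3/((2.3+5.25)(3.3+5.25)) = 11.723 kPa
Final effective stress: σ'_f = 41.727 + 11.723 = 53.45 kPa.
σ'_f = 53.45 ≤ σ'_p = 78.9 kPa, so the clay remains overconsolidated and only the recompression index applies:
S_c = C_r·H/(1+e₀)·log₁₀(σ'_f/σ'_0) = 0.078×4.1/1.86×log₁₀(53.45/41.727)
    = 0.17194 × 0.10753 = 0.01849 m

S_c ≈ 18.5 mm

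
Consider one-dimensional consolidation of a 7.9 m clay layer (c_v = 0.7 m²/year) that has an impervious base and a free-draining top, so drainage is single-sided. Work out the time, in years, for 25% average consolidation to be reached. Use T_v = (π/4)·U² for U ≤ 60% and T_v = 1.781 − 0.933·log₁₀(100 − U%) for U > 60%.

t ≈ 4.38 years

Drainage path length: H_d = H = 7.9 m (single drainage).
U ≤ 60%: T_v = (π/4)·U² = (π/4)×0.25² = 0.049087.
t = T_v·H_d²/c_v = 0.049087×7.9²/0.7 = 4.376 years.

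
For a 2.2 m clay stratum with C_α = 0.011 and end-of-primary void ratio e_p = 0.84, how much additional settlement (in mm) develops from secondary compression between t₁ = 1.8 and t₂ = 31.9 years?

S_s ≈ 16.4 mm

Secondary compression: S_s = C_α·H/(1+e_p)·log₁₀(t₂/t₁)
S_s = 0.011×2.2/(1+0.84)×log₁₀(31.9/1.8)
    = 0.01315 × 1.249 = 0.01642 m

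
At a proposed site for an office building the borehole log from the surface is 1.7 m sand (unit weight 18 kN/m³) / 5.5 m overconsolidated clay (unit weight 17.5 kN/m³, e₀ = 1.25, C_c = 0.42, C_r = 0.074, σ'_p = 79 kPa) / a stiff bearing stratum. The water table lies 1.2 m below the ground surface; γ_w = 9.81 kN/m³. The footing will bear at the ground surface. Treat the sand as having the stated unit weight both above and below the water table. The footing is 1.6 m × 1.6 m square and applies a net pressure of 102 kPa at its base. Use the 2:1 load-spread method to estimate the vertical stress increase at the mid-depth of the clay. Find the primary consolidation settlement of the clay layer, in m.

Mid-depth of clay below the ground surface: z = 1.7 + 5.5/2 = 4.45 m.
Total vertical stress at mid-clay: σ_v = 18×1.7 + 17.5×2.75 = 78.725 kPa.
Pore pressure: u = 9.81×(4.45 − 1.2) = 31.883 kPa.
Initial effective stress: σ'_0 = σ_v − u = 78.725 − 31.883 = 46.842 kPa.
Stress increase at mid-clay by the 2:1 spreading method:
Δσ = qBL/((B+z)(L+z)) = 102×1.6×1.6/((1.6+4.45)(1.6+4.45)) = 7.1339 kPa
Final effective stress: σ'_f = 46.842 + 7.1339 = 53.976 kPa.
σ'_f = 53.976 ≤ σ'_p = 79 kPa, so the clay remains overconsolidated and only the recompression index applies:
S_c = C_r·H/(1+e₀)·log₁₀(σ'_f/σ'_0) = 0.074×5.5/2.25×log₁₀(53.976/46.842)
    = 0.18089 × 0.061565 = 0.01114 m

S_c ≈ 0.0111 m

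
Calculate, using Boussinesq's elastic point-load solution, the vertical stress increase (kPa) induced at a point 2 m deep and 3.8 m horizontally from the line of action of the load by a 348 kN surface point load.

Δσ_z ≈ 0.91 kPa

Boussinesq vertical stress below a point load on an elastic half-space:
Δσ_z = 3P/(2πz²) · [1 + (r/z)²]^(−5/2)
r/z = 3.8/2 = 1.9; [1+(r/z)²]^(−5/2) = 0.021915.
Δσ_z = 3×348/(2π×2²) × 0.021915 = 41.539 × 0.021915 = 0.9103 kPa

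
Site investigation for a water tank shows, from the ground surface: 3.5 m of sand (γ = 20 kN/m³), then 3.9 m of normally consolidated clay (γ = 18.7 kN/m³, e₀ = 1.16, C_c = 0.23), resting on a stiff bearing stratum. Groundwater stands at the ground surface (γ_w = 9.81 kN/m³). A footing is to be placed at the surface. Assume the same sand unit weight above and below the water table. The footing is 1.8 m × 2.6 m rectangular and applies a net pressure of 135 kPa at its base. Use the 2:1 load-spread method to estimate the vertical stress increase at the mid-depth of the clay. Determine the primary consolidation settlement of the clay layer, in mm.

Mid-depth of clay below the ground surface: z = 3.5 + 3.9/2 = 5.45 m.
Total vertical stress at mid-clay: σ_v = 20×3.5 + 18.7×1.95 = 106.47 kPa.
Pore pressure: u = 9.81×(5.45 − 0) = 53.465 kPa.
Initial effective stress: σ'_0 = σ_v − u = 106.47 − 53.465 = 53.005 kPa.
Stress increase at mid-clay by the 2:1 spreading method:
Δσ = qBL/((B+z)(L+z)) = 135×1.8×2.6/((1.8+5.45)(2.6+5.45)) = 10.825 kPa
Final effective stress: σ'_f = σ'_0 + Δσ = 53.005 + 10.825 = 63.83 kPa.
Normally consolidated clay, so the full stress increment lies on the virgin compression line:
S_c = C_c·H/(1+e₀)·log₁₀(σ'_f/σ'_0) = 0.23×3.9/(1+1.16)×log₁₀(63.83/53.005)
    = 0.41528 × 0.080708 = 0.03352 m

S_c ≈ 33.5 mm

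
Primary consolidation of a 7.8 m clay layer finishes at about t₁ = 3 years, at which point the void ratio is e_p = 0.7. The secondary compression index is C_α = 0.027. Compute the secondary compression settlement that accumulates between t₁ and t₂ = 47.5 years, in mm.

Secondary compression: S_s = C_α·H/(1+e_p)·log₁₀(t₂/t₁)
S_s = 0.027×7.8/(1+0.7)×log₁₀(47.5/3)
    = 0.1239 × 1.2 = 0.1486 m

S_s ≈ 149 mm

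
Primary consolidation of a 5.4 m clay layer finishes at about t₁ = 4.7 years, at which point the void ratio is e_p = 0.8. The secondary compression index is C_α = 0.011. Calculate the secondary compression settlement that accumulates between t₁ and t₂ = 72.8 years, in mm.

S_s ≈ 39.3 mm

Secondary compression: S_s = C_α·H/(1+e_p)·log₁₀(t₂/t₁)
S_s = 0.011×5.4/(1+0.8)×log₁₀(72.8/4.7)
    = 0.033 × 1.19 = 0.03927 m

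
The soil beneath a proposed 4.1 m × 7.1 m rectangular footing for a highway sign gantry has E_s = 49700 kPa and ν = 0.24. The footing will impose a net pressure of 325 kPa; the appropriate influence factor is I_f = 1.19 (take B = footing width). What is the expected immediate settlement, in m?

S_e ≈ 0.0301 m

Immediate (elastic) settlement: S_e = q·B·(1−ν²)/E_s · I_f.
S_e = 325 × 4.1 × (1 − 0.24²) / 49700 × 1.19
    = 325 × 4.1 × 0.9424 / 49700 × 1.19
    = 0.03007 m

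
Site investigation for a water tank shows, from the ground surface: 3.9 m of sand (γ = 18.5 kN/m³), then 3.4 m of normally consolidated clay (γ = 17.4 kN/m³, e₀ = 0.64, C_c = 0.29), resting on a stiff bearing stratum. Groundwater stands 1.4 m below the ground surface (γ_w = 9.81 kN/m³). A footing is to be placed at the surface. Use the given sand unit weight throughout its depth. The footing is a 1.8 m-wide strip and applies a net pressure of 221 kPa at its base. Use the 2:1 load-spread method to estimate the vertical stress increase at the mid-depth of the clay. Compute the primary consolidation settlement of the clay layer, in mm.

S_c ≈ 166 mm

Mid-depth of clay below the ground surface: z = 3.9 + 3.4/2 = 5.6 m.
Total vertical stress at mid-clay: σ_v = 18.5×3.9 + 17.4×1.7 = 101.73 kPa.
Pore pressure: u = 9.81×(5.6 − 1.4) = 41.202 kPa.
Initial effective stress: σ'_0 = σ_v − u = 101.73 − 41.202 = 60.528 kPa.
Stress increase at mid-clay by the 2:1 spreading method:
Δσ = qB/(B+z) = 221×1.8/(1.8+5.6) = 53.757 kPa
Final effective stress: σ'_f = σ'_0 + Δσ = 60.528 + 53.757 = 114.28 kPa.
Normally consolidated clay, so the full stress increment lies on the virgin compression line:
S_c = C_c·H/(1+e₀)·log₁₀(σ'_f/σ'_0) = 0.29×3.4/(1+0.64)×log₁₀(114.28/60.528)
    = 0.60122 × 0.27601 = 0.1659 m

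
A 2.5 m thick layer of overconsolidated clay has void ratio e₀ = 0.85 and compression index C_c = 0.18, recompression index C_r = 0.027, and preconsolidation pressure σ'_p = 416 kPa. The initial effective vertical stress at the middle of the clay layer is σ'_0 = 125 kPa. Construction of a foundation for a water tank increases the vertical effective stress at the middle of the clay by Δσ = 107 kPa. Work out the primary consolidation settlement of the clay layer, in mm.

Final effective stress: σ'_f = 125 + 107 = 232 kPa.
σ'_f = 232 ≤ σ'_p = 416 kPa, so the clay remains overconsolidated and only the recompression index applies:
S_c = C_r·H/(1+e₀)·log₁₀(σ'_f/σ'_0) = 0.027×2.5/1.85×log₁₀(232/125)
    = 0.036488 × 0.26858 = 0.0098 m

S_c ≈ 9.8 mm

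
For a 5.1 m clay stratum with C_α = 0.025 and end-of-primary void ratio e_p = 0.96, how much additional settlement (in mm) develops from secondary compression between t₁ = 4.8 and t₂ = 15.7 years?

Secondary compression: S_s = C_α·H/(1+e_p)·log₁₀(t₂/t₁)
S_s = 0.025×5.1/(1+0.96)×log₁₀(15.7/4.8)
    = 0.06505 × 0.5147 = 0.03348 m

S_s ≈ 33.5 mm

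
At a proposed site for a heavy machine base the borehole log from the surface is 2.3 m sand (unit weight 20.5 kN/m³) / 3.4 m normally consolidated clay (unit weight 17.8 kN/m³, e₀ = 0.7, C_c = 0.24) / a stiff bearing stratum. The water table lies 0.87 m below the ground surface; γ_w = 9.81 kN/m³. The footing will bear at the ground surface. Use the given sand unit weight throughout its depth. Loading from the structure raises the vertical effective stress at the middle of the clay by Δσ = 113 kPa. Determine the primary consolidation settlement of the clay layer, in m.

S_c ≈ 0.256 m

Mid-depth of clay below the ground surface: z = 2.3 + 3.4/2 = 4 m.
Total vertical stress at mid-clay: σ_v = 20.5×2.3 + 17.8×1.7 = 77.41 kPa.
Pore pressure: u = 9.81×(4 − 0.87) = 30.705 kPa.
Initial effective stress: σ'_0 = σ_v − u = 77.41 − 30.705 = 46.705 kPa.
Final effective stress: σ'_f = σ'_0 + Δσ = 46.705 + 113 = 159.7 kPa.
Normally consolidated clay, so the full stress increment lies on the virgin compression line:
S_c = C_c·H/(1+e₀)·log₁₀(σ'_f/σ'_0) = 0.24×3.4/(1+0.7)×log₁₀(159.7/46.705)
    = 0.48 × 0.53394 = 0.2563 m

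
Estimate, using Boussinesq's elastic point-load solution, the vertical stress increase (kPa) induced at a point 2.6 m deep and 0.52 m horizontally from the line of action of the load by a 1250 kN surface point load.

Boussinesq vertical stress below a point load on an elastic half-space:
Δσ_z = 3P/(2πz²) · [1 + (r/z)²]^(−5/2)
r/z = 0.52/2.6 = 0.2; [1+(r/z)²]^(−5/2) = 0.9066.
Δσ_z = 3×1250/(2π×2.6²) × 0.9066 = 88.289 × 0.9066 = 80.04 kPa

Δσ_z ≈ 80 kPa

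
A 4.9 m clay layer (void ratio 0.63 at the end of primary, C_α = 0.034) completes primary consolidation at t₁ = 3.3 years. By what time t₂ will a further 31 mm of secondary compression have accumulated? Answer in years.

S_s = C_α·H/(1+e_p)·log₁₀(t₂/t₁) ⇒ log₁₀(t₂/t₁) = S_s·(1+e_p)/(C_α·H).
log₁₀(t₂/t₁) = 0.031 × (1+0.63) / (0.034×4.9) = 0.3033
t₂ = t₁ × 10^0.3033 = 3.3 × 2.01 = 6.635 years

t₂ ≈ 6.63 years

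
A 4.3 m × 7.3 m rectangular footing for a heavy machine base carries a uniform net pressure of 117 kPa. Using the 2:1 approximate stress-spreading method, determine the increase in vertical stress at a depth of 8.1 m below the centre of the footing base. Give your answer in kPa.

Δσ_z ≈ 19.2 kPa

By the 2:1 method the load spreads at 1 horizontal : 2 vertical, so at depth z the loaded area has grown by z in each plan dimension:
Δσ = qBL/((B+z)(L+z)) = 117×4.3×7.3/((4.3+8.1)(7.3+8.1)) = 19.232 kPa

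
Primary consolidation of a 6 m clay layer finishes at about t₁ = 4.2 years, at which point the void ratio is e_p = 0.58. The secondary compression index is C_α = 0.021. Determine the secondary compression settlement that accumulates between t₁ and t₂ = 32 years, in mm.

S_s ≈ 70.3 mm

Secondary compression: S_s = C_α·H/(1+e_p)·log₁₀(t₂/t₁)
S_s = 0.021×6/(1+0.58)×log₁₀(32/4.2)
    = 0.07975 × 0.8819 = 0.07033 m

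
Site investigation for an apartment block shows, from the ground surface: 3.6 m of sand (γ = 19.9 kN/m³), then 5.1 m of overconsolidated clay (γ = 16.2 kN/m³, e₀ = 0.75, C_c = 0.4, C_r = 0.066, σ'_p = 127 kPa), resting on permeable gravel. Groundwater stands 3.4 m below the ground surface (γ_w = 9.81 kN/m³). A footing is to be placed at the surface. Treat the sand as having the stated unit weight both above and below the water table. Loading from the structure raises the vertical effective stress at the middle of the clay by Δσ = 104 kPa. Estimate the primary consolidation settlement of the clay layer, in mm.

S_c ≈ 236 mm

Mid-depth of clay below the ground surface: z = 3.6 + 5.1/2 = 6.15 m.
Total vertical stress at mid-clay: σ_v = 19.9×3.6 + 16.2×2.55 = 112.95 kPa.
Pore pressure: u = 9.81×(6.15 − 3.4) = 26.978 kPa.
Initial effective stress: σ'_0 = σ_v − u = 112.95 − 26.978 = 85.972 kPa.
Final effective stress: σ'_f = 85.972 + 104 = 189.97 kPa.
σ'_f = 189.97 > σ'_p = 127 kPa, so the stress path crosses the preconsolidation pressure — recompression up to σ'_p, then virgin compression beyond:
S_c = H/(1+e₀)·[C_r·log₁₀(σ'_p/σ'_0) + C_c·log₁₀(σ'_f/σ'_p)]
    = 5.1/1.75 × [0.066×log₁₀(127/85.972) + 0.4×log₁₀(189.97/127)]
    = 2.9143 × [0.011183 + 0.069953] = 0.2365 m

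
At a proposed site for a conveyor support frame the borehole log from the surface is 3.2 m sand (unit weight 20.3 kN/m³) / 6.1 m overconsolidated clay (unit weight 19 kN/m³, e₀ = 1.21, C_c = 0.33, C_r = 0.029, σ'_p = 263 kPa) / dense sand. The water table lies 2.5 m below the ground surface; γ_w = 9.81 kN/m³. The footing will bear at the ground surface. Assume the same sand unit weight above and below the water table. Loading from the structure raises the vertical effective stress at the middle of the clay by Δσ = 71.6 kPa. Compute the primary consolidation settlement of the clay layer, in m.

S_c ≈ 0.021 m

Mid-depth of clay below the ground surface: z = 3.2 + 6.1/2 = 6.25 m.
Total vertical stress at mid-clay: σ_v = 20.3×3.2 + 19×3.05 = 122.91 kPa.
Pore pressure: u = 9.81×(6.25 − 2.5) = 36.788 kPa.
Initial effective stress: σ'_0 = σ_v − u = 122.91 − 36.788 = 86.122 kPa.
Final effective stress: σ'_f = 86.122 + 71.6 = 157.72 kPa.
σ'_f = 157.72 ≤ σ'_p = 263 kPa, so the clay remains overconsolidated and only the recompression index applies:
S_c = C_r·H/(1+e₀)·log₁₀(σ'_f/σ'_0) = 0.029×6.1/2.21×log₁₀(157.72/86.122)
    = 0.080046 × 0.26277 = 0.02103 m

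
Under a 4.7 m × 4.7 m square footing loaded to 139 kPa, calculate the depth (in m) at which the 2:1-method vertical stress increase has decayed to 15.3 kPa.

z ≈ 9.47 m

2:1 spreading — at depth z the loaded area has grown by z in each plan dimension:
qB²/(B+z)² = Δσ_z ⇒ z = B(√(q/Δσ_z) − 1) = 4.7×(√(139/15.3) − 1) = 9.466 m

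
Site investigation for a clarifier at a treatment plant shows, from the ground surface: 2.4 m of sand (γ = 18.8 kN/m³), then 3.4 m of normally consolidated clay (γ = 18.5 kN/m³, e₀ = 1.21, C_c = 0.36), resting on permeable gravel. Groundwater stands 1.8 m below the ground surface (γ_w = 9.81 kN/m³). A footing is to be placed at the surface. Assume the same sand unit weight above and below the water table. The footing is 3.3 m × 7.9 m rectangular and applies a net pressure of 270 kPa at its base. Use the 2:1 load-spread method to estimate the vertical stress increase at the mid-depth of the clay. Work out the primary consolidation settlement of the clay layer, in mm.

S_c ≈ 217 mm

Mid-depth of clay below the ground surface: z = 2.4 + 3.4/2 = 4.1 m.
Total vertical stress at mid-clay: σ_v = 18.8×2.4 + 18.5×1.7 = 76.57 kPa.
Pore pressure: u = 9.81×(4.1 − 1.8) = 22.563 kPa.
Initial effective stress: σ'_0 = σ_v − u = 76.57 − 22.563 = 54.007 kPa.
Stress increase at mid-clay by the 2:1 spreading method:
Δσ = qBL/((B+z)(L+z)) = 270×3.3×7.9/((3.3+4.1)(7.9+4.1)) = 79.267 kPa
Final effective stress: σ'_f = σ'_0 + Δσ = 54.007 + 79.267 = 133.27 kPa.
Normally consolidated clay, so the full stress increment lies on the virgin compression line:
S_c = C_c·H/(1+e₀)·log₁₀(σ'_f/σ'_0) = 0.36×3.4/(1+1.21)×log₁₀(133.27/54.007)
    = 0.55385 × 0.39228 = 0.2173 m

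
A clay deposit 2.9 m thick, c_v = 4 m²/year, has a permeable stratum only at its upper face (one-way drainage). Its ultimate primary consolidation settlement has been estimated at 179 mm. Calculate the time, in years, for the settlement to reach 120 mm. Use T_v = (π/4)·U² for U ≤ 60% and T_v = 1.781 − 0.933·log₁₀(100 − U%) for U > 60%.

t ≈ 0.767 years

Drainage path length: H_d = H = 2.9 m (single drainage).
U = S(t)/S_ult = 120/179 = 0.6704.
U > 60%: T_v = 1.781 − 0.933·log₁₀(100 − 67.039) = 0.36471.
t = T_v·H_d²/c_v = 0.36471×2.9²/4 = 0.7668 years.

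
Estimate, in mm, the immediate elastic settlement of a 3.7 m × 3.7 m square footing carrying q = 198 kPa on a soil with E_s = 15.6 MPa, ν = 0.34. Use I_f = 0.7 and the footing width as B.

Immediate (elastic) settlement: S_e = q·B·(1−ν²)/E_s · I_f.
E_s = 15.6 MPa = 15600 kPa.
S_e = 198 × 3.7 × (1 − 0.34²) / 15600 × 0.7
    = 198 × 3.7 × 0.8844 / 15600 × 0.7
    = 0.02907 m = 29.07 mm

S_e ≈ 29.1 mm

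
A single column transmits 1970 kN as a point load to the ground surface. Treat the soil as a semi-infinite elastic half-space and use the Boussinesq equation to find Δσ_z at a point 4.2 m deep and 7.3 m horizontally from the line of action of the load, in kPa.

Boussinesq vertical stress below a point load on an elastic half-space:
Δσ_z = 3P/(2πz²) · [1 + (r/z)²]^(−5/2)
r/z = 7.3/4.2 = 1.7381; [1+(r/z)²]^(−5/2) = 0.030844.
Δσ_z = 3×1970/(2π×4.2²) × 0.030844 = 53.322 × 0.030844 = 1.645 kPa

Δσ_z ≈ 1.64 kPa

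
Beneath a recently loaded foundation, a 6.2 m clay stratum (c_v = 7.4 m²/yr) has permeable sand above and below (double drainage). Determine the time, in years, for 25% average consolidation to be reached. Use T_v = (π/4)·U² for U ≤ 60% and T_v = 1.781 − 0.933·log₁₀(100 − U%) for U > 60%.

t ≈ 0.0637 years

Drainage path length: H_d = H/2 = 3.1 m (double drainage).
U ≤ 60%: T_v = (π/4)·U² = (π/4)×0.25² = 0.049087.
t = T_v·H_d²/c_v = 0.049087×3.1²/7.4 = 0.06375 years.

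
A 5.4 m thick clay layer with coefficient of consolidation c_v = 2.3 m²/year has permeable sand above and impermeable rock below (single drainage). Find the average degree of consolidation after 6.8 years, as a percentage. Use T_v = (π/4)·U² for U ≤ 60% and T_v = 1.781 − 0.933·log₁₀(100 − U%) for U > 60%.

Drainage path length: H_d = H = 5.4 m (single drainage).
T_v = c_v·t/H_d² = 2.3×6.8/5.4² = 0.53635.
T_v = 0.53635 corresponds to the U > 60% branch:
U = 1 − 10^((1.781 − T_v)/0.933)/100 = 0.7842

U ≈ 78.4 %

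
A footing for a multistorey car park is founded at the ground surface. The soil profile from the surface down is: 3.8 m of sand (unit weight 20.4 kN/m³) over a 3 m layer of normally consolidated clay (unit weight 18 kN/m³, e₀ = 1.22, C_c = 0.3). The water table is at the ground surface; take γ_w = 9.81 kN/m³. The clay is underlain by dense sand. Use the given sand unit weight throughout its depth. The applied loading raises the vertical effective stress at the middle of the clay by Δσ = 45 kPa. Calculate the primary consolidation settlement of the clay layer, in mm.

S_c ≈ 109 mm

Mid-depth of clay below the ground surface: z = 3.8 + 3/2 = 5.3 m.
Total vertical stress at mid-clay: σ_v = 20.4×3.8 + 18×1.5 = 104.52 kPa.
Pore pressure: u = 9.81×(5.3 − 0) = 51.993 kPa.
Initial effective stress: σ'_0 = σ_v − u = 104.52 − 51.993 = 52.527 kPa.
Final effective stress: σ'_f = σ'_0 + Δσ = 52.527 + 45 = 97.527 kPa.
Normally consolidated clay, so the full stress increment lies on the virgin compression line:
S_c = C_c·H/(1+e₀)·log₁₀(σ'_f/σ'_0) = 0.3×3/(1+1.22)×log₁₀(97.527/52.527)
    = 0.40541 × 0.26874 = 0.1089 m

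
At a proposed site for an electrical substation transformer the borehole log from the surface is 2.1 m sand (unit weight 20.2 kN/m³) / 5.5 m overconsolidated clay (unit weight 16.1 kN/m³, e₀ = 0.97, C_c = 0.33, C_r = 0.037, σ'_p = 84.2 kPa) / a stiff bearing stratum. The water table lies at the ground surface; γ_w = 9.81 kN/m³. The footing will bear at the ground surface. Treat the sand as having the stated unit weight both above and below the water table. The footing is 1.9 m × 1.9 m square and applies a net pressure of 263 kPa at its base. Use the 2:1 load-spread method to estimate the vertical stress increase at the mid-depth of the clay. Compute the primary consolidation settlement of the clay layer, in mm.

S_c ≈ 19.2 mm

Mid-depth of clay below the ground surface: z = 2.1 + 5.5/2 = 4.85 m.
Total vertical stress at mid-clay: σ_v = 20.2×2.1 + 16.1×2.75 = 86.695 kPa.
Pore pressure: u = 9.81×(4.85 − 0) = 47.578 kPa.
Initial effective stress: σ'_0 = σ_v − u = 86.695 − 47.578 = 39.117 kPa.
Stress increase at mid-clay by the 2:1 spreading method:
Δσ = qBL/((B+z)(L+z)) = 263×1.9×1.9/((1.9+4.85)(1.9+4.85)) = 20.838 kPa
Final effective stress: σ'_f = 39.117 + 20.838 = 59.955 kPa.
σ'_f = 59.955 ≤ σ'_p = 84.2 kPa, so the clay remains overconsolidated and only the recompression index applies:
S_c = C_r·H/(1+e₀)·log₁₀(σ'_f/σ'_0) = 0.037×5.5/1.97×log₁₀(59.955/39.117)
    = 0.1033 × 0.18546 = 0.01916 m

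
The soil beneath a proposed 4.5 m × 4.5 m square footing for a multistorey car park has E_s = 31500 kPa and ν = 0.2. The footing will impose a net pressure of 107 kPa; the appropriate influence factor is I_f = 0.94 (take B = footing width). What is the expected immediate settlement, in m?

S_e ≈ 0.0138 m

Immediate (elastic) settlement: S_e = q·B·(1−ν²)/E_s · I_f.
S_e = 107 × 4.5 × (1 − 0.2²) / 31500 × 0.94
    = 107 × 4.5 × 0.96 / 31500 × 0.94
    = 0.01379 m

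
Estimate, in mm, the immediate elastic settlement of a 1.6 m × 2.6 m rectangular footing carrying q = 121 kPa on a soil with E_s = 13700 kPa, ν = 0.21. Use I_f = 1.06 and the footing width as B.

S_e ≈ 14.3 mm

Immediate (elastic) settlement: S_e = q·B·(1−ν²)/E_s · I_f.
S_e = 121 × 1.6 × (1 − 0.21²) / 13700 × 1.06
    = 121 × 1.6 × 0.9559 / 13700 × 1.06
    = 0.01432 m = 14.32 mm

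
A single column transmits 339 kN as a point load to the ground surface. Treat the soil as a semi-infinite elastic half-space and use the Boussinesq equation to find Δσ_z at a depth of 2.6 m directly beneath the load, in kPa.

Δσ_z ≈ 23.9 kPa

Boussinesq vertical stress below a point load on an elastic half-space:
Δσ_z = 3P/(2πz²) · [1 + (r/z)²]^(−5/2)
r/z = 0/2.6 = 0; [1+(r/z)²]^(−5/2) = 1.
Δσ_z = 3×339/(2π×2.6²) × 1 = 23.944 × 1 = 23.94 kPa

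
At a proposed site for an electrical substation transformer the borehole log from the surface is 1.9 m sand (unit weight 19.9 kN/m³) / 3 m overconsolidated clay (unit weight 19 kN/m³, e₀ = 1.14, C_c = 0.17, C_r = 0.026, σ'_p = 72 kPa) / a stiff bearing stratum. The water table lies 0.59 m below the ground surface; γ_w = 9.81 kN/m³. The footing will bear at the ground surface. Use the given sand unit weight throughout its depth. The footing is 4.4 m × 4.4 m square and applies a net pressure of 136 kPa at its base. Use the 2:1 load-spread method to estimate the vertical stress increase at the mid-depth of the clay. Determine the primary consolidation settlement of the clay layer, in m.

Mid-depth of clay below the ground surface: z = 1.9 + 3/2 = 3.4 m.
Total vertical stress at mid-clay: σ_v = 19.9×1.9 + 19×1.5 = 66.31 kPa.
Pore pressure: u = 9.81×(3.4 − 0.59) = 27.566 kPa.
Initial effective stress: σ'_0 = σ_v − u = 66.31 − 27.566 = 38.744 kPa.
Stress increase at mid-clay by the 2:1 spreading method:
Δσ = qBL/((B+z)(L+z)) = 136×4.4×4.4/((4.4+3.4)(4.4+3.4)) = 43.277 kPa
Final effective stress: σ'_f = 38.744 + 43.277 = 82.021 kPa.
σ'_f = 82.021 > σ'_p = 72 kPa, so the stress path crosses the preconsolidation pressure — recompression up to σ'_p, then virgin compression beyond:
S_c = H/(1+e₀)·[C_r·log₁₀(σ'_p/σ'_0) + C_c·log₁₀(σ'_f/σ'_p)]
    = 3/2.14 × [0.026×log₁₀(72/38.744) + 0.17×log₁₀(82.021/72)]
    = 1.4019 × [0.0069973 + 0.0096207] = 0.0233 m

S_c ≈ 0.0233 m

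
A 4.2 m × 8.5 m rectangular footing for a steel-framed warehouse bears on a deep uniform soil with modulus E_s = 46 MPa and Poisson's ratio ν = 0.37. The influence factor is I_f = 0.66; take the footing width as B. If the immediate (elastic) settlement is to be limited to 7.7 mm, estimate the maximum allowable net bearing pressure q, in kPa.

q ≈ 148 kPa

E_s = 46 MPa = 46000 kPa.
S_e = q·B·(1−ν²)/E_s · I_f  ⇒  q = S_e·E_s / (B·(1−ν²)·I_f).
q = 0.0077 × 46000 / (4.2 × 0.8631 × 0.66) = 148 kPa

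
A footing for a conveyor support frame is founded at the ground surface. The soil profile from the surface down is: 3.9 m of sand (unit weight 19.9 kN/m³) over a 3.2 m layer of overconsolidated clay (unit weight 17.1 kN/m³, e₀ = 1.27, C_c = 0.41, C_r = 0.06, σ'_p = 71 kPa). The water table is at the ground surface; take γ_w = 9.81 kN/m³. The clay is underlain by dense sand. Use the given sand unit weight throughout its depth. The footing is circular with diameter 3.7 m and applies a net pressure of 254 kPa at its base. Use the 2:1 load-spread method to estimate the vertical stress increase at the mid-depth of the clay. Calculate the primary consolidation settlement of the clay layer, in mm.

S_c ≈ 77.4 mm

Mid-depth of clay below the ground surface: z = 3.9 + 3.2/2 = 5.5 m.
Total vertical stress at mid-clay: σ_v = 19.9×3.9 + 17.1×1.6 = 104.97 kPa.
Pore pressure: u = 9.81×(5.5 − 0) = 53.955 kPa.
Initial effective stress: σ'_0 = σ_v − u = 104.97 − 53.955 = 51.015 kPa.
Stress increase at mid-clay by the 2:1 spreading method:
Δσ ≈ qD²/(D+z)² = 254×3.7²/(3.7+5.5)² = 41.083 kPa
Final effective stress: σ'_f = 51.015 + 41.083 = 92.098 kPa.
σ'_f = 92.098 > σ'_p = 71 kPa, so the stress path crosses the preconsolidation pressure — recompression up to σ'_p, then virgin compression beyond:
S_c = H/(1+e₀)·[C_r·log₁₀(σ'_p/σ'_0) + C_c·log₁₀(σ'_f/σ'_p)]
    = 3.2/2.27 × [0.06×log₁₀(71/51.015) + 0.41×log₁₀(92.098/71)]
    = 1.4097 × [0.0086136 + 0.046327] = 0.07745 m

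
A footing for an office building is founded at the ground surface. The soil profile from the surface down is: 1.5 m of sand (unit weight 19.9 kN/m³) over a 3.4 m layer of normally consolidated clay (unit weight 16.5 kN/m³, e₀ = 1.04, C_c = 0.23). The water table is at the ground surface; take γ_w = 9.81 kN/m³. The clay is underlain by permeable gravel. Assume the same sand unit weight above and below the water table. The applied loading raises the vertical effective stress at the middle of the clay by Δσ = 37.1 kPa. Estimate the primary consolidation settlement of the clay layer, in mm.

Mid-depth of clay below the ground surface: z = 1.5 + 3.4/2 = 3.2 m.
Total vertical stress at mid-clay: σ_v = 19.9×1.5 + 16.5×1.7 = 57.9 kPa.
Pore pressure: u = 9.81×(3.2 − 0) = 31.392 kPa.
Initial effective stress: σ'_0 = σ_v − u = 57.9 − 31.392 = 26.508 kPa.
Final effective stress: σ'_f = σ'_0 + Δσ = 26.508 + 37.1 = 63.608 kPa.
Normally consolidated clay, so the full stress increment lies on the virgin compression line:
S_c = C_c·H/(1+e₀)·log₁₀(σ'_f/σ'_0) = 0.23×3.4/(1+1.04)×log₁₀(63.608/26.508)
    = 0.38333 × 0.38013 = 0.1457 m

S_c ≈ 146 mm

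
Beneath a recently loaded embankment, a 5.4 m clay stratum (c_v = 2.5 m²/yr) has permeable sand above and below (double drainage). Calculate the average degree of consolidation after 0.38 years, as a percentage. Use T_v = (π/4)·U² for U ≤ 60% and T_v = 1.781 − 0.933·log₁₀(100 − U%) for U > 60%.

Drainage path length: H_d = H/2 = 2.7 m (double drainage).
T_v = c_v·t/H_d² = 2.5×0.38/2.7² = 0.13032.
T_v = 0.13032 corresponds to the U ≤ 60% branch:
U = √(4T_v/π) = 0.4073

U ≈ 40.7 %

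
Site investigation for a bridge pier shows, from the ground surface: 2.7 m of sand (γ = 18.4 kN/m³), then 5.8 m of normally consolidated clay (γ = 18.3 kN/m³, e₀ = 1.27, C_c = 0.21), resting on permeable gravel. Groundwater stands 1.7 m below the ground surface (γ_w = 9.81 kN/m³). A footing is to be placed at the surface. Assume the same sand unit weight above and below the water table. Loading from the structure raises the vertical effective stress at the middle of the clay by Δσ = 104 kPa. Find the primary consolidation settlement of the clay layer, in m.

S_c ≈ 0.224 m

Mid-depth of clay below the ground surface: z = 2.7 + 5.8/2 = 5.6 m.
Total vertical stress at mid-clay: σ_v = 18.4×2.7 + 18.3×2.9 = 102.75 kPa.
Pore pressure: u = 9.81×(5.6 − 1.7) = 38.259 kPa.
Initial effective stress: σ'_0 = σ_v − u = 102.75 − 38.259 = 64.491 kPa.
Final effective stress: σ'_f = σ'_0 + Δσ = 64.491 + 104 = 168.49 kPa.
Normally consolidated clay, so the full stress increment lies on the virgin compression line:
S_c = C_c·H/(1+e₀)·log₁₀(σ'_f/σ'_0) = 0.21×5.8/(1+1.27)×log₁₀(168.49/64.491)
    = 0.53656 × 0.41708 = 0.2238 m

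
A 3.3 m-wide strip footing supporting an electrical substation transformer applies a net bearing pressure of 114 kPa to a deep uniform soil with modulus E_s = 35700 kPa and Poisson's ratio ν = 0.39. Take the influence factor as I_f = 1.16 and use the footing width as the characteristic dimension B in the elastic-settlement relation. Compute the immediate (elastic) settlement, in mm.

Immediate (elastic) settlement: S_e = q·B·(1−ν²)/E_s · I_f.
S_e = 114 × 3.3 × (1 − 0.39²) / 35700 × 1.16
    = 114 × 3.3 × 0.8479 / 35700 × 1.16
    = 0.01036 m = 10.36 mm

S_e ≈ 10.4 mm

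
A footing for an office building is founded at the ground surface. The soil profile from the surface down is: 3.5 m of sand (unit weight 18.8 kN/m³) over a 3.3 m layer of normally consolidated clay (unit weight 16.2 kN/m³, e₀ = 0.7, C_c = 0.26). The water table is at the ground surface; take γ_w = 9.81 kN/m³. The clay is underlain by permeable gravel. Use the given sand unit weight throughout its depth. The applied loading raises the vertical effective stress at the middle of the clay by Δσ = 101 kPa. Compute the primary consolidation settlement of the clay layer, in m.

Mid-depth of clay below the ground surface: z = 3.5 + 3.3/2 = 5.15 m.
Total vertical stress at mid-clay: σ_v = 18.8×3.5 + 16.2×1.65 = 92.53 kPa.
Pore pressure: u = 9.81×(5.15 − 0) = 50.522 kPa.
Initial effective stress: σ'_0 = σ_v − u = 92.53 − 50.522 = 42.008 kPa.
Final effective stress: σ'_f = σ'_0 + Δσ = 42.008 + 101 = 143.01 kPa.
Normally consolidated clay, so the full stress increment lies on the virgin compression line:
S_c = C_c·H/(1+e₀)·log₁₀(σ'_f/σ'_0) = 0.26×3.3/(1+0.7)×log₁₀(143.01/42.008)
    = 0.50471 × 0.53203 = 0.2685 m

S_c ≈ 0.269 m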